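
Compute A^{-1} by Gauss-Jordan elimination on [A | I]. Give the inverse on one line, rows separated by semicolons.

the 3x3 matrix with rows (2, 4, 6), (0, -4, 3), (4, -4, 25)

inverse = [11/4 31/8 -9/8; -3/8 -13/16 3/16; -1/2 -3/4 1/4]

Gauss-Jordan on [A | I]:
R1 <- (1/2)*R1:  [   1    2    3  |  1/2    0    0 ]
R3 <- R3 - (4)*R1:  [   0  -12   13  |   -2    0    1 ]
R2 <- (1/-4)*R2:  [    0     1  -3/4  |     0  -1/4     0 ]
R1 <- R1 - (2)*R2:  [   1    0  9/2  |  1/2  1/2    0 ]
R3 <- R3 - (-12)*R2:  [  0   0   4  |  -2  -3   1 ]
R3 <- (1/4)*R3:  [    0     0     1  |  -1/2  -3/4   1/4 ]
R1 <- R1 - (9/2)*R3:  [    1     0     0  |  11/4  31/8  -9/8 ]
R2 <- R2 - (-3/4)*R3:  [      0       1       0  |    -3/8  -13/16    3/16 ]
Right block of [I | A^{-1}] is the inverse:
[ 11/4    31/8  -9/8 ]
[ -3/8  -13/16  3/16 ]
[ -1/2    -3/4   1/4 ]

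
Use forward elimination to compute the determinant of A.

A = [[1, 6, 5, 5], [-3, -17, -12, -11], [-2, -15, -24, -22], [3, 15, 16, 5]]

Forward elimination:
R2 <- R2 - (-3)*R1:  [ 0  1  3  4 ]
R3 <- R3 - (-2)*R1:  [   0   -3  -14  -12 ]
R4 <- R4 - (3)*R1:  [   0   -3    1  -10 ]
R3 <- R3 - (-3)*R2:  [  0   0  -5   0 ]
R4 <- R4 - (-3)*R2:  [  0   0  10   2 ]
R4 <- R4 - (-2)*R3:  [ 0  0  0  2 ]
Upper-triangular form:
[ 1  6   5  5 ]
[ 0  1   3  4 ]
[ 0  0  -5  0 ]
[ 0  0   0  2 ]
det(A) = (-1)^0 * (1) * (1) * (-5) * (2) = -10  (0 row swaps -> sign +1)

det(A) = -10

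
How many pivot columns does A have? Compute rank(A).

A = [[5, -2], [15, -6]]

Row reduction:
R2 <- R2 - (3)*R1:  [ 0  0 ]
Row echelon form:
[ 5  -2 ]
[ 0   0 ]
Nonzero rows / pivot columns: 1

rank(A) = 1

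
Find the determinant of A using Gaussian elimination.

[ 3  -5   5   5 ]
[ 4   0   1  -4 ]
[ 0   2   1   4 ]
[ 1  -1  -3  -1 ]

det(A) = 504

Forward elimination:
R2 <- R2 - (4/3)*R1:  [     0   20/3  -17/3  -32/3 ]
R4 <- R4 - (1/3)*R1:  [     0    2/3  -14/3   -8/3 ]
R3 <- R3 - (3/10)*R2:  [     0      0  27/10   36/5 ]
R4 <- R4 - (1/10)*R2:  [      0       0  -41/10    -8/5 ]
R4 <- R4 - (-41/27)*R3:  [    0     0     0  28/3 ]
Upper-triangular form:
[ 3    -5      5      5 ]
[ 0  20/3  -17/3  -32/3 ]
[ 0     0  27/10   36/5 ]
[ 0     0      0   28/3 ]
det(A) = (-1)^0 * (3) * (20/3) * (27/10) * (28/3) = 504  (0 row swaps -> sign +1)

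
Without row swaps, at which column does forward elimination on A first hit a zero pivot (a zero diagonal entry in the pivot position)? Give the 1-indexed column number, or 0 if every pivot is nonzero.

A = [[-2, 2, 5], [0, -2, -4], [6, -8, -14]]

Naive forward elimination:
R3 <- R3 - (-3)*R1:  [  0  -2   1 ]
R3 <- R3 - (1)*R2:  [ 0  0  5 ]
All pivots nonzero; naive elimination completes without hitting a zero pivot.

first zero-pivot column = 0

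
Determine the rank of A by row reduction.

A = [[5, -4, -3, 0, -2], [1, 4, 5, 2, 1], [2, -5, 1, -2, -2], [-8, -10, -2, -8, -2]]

Row reduction:
R2 <- R2 - (1/5)*R1:  [    0  24/5  28/5     2   7/5 ]
R3 <- R3 - (2/5)*R1:  [     0  -17/5   11/5     -2   -6/5 ]
R4 <- R4 - (-8/5)*R1:  [     0  -82/5  -34/5     -8  -26/5 ]
R3 <- R3 - (-17/24)*R2:  [     0      0   37/6  -7/12  -5/24 ]
R4 <- R4 - (-41/12)*R2:  [     0      0   37/3   -7/6  -5/12 ]
R4 <- R4 - (2)*R3:  [ 0  0  0  0  0 ]
Row echelon form:
[ 5    -4    -3      0     -2 ]
[ 0  24/5  28/5      2    7/5 ]
[ 0     0  37/6  -7/12  -5/24 ]
[ 0     0     0      0      0 ]
Nonzero rows / pivot columns: 3

rank(A) = 3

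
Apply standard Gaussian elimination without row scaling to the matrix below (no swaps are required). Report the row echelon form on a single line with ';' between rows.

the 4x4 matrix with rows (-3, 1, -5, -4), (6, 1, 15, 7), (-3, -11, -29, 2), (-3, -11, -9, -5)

Forward elimination:
R2 <- R2 - (-2)*R1:  [  0   3   5  -1 ]
R3 <- R3 - (1)*R1:  [   0  -12  -24    6 ]
R4 <- R4 - (1)*R1:  [   0  -12   -4   -1 ]
R3 <- R3 - (-4)*R2:  [  0   0  -4   2 ]
R4 <- R4 - (-4)*R2:  [  0   0  16  -5 ]
R4 <- R4 - (-4)*R3:  [ 0  0  0  3 ]
Row echelon form:
[ -3  1  -5  -4 ]
[  0  3   5  -1 ]
[  0  0  -4   2 ]
[  0  0   0   3 ]

REF = [-3 1 -5 -4; 0 3 5 -1; 0 0 -4 2; 0 0 0 3]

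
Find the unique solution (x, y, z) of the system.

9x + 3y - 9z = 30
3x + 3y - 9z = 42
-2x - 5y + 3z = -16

(-2, 1, -5)

Forward elimination on [A|b]:
R2 <- R2 - (1/3)*R1:  [  0   2  -6  32 ]
R3 <- R3 - (-2/9)*R1:  [     0  -13/3      1  -28/3 ]
R3 <- R3 - (-13/6)*R2:  [   0    0  -12   60 ]
Row echelon form:
[ 9  3   -9  |  30 ]
[ 0  2   -6  |  32 ]
[ 0  0  -12  |  60 ]
Back-substitution:
z = (60) / -12 = -5
y = (32 - (-6)*(-5)) / 2 = 1
x = (30 - (3)*(1) - (-9)*(-5)) / 9 = -2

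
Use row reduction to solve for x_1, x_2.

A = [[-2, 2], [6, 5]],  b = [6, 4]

(-1, 2)

Forward elimination on [A|b]:
R2 <- R2 - (-3)*R1:  [  0  11  22 ]
Row echelon form:
[ -2   2  |   6 ]
[  0  11  |  22 ]
Back-substitution:
x_2 = (22) / 11 = 2
x_1 = (6 - (2)*(2)) / -2 = -1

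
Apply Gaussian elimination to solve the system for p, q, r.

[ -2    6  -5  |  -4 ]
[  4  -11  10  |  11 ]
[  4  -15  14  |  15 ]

Forward elimination on [A|b]:
R2 <- R2 - (-2)*R1:  [ 0  1  0  3 ]
R3 <- R3 - (-2)*R1:  [  0  -3   4   7 ]
R3 <- R3 - (-3)*R2:  [  0   0   4  16 ]
Row echelon form:
[ -2  6  -5  |  -4 ]
[  0  1   0  |   3 ]
[  0  0   4  |  16 ]
Back-substitution:
r = (16) / 4 = 4
q = (3) / 1 = 3
p = (-4 - (6)*(3) - (-5)*(4)) / -2 = 1

(1, 3, 4)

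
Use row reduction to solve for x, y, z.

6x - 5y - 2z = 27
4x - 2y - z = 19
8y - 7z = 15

(5, 1, -1)

Forward elimination on [A|b]:
R2 <- R2 - (2/3)*R1:  [   0  4/3  1/3    1 ]
R3 <- R3 - (6)*R2:  [  0   0  -9   9 ]
Row echelon form:
[ 6   -5   -2  |  27 ]
[ 0  4/3  1/3  |   1 ]
[ 0    0   -9  |   9 ]
Back-substitution:
z = (9) / -9 = -1
y = (1 - (1/3)*(-1)) / (4/3) = 1
x = (27 - (-5)*(1) - (-2)*(-1)) / 6 = 5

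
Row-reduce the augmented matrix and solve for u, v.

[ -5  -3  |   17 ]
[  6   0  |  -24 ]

(-4, 1)

Forward elimination on [A|b]:
R2 <- R2 - (-6/5)*R1:  [     0  -18/5  -18/5 ]
Row echelon form:
[ -5     -3  |     17 ]
[  0  -18/5  |  -18/5 ]
Back-substitution:
v = (-18/5) / (-18/5) = 1
u = (17 - (-3)*(1)) / -5 = -4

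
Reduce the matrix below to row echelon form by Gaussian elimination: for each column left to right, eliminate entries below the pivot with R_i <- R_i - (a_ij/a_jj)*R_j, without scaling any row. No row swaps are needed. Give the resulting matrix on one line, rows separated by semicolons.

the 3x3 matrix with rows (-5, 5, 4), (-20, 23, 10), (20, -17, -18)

REF = [-5 5 4; 0 3 -6; 0 0 4]

Forward elimination:
R2 <- R2 - (4)*R1:  [  0   3  -6 ]
R3 <- R3 - (-4)*R1:  [  0   3  -2 ]
R3 <- R3 - (1)*R2:  [ 0  0  4 ]
Row echelon form:
[ -5  5   4 ]
[  0  3  -6 ]
[  0  0   4 ]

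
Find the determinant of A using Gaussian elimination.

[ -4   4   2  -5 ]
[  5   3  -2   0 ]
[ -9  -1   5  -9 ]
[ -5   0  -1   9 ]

det(A) = 159

Forward elimination:
R2 <- R2 - (-5/4)*R1:  [     0      8    1/2  -25/4 ]
R3 <- R3 - (9/4)*R1:  [   0  -10  1/2  9/4 ]
R4 <- R4 - (5/4)*R1:  [    0    -5  -7/2  61/4 ]
R3 <- R3 - (-5/4)*R2:  [      0       0     9/8  -89/16 ]
R4 <- R4 - (-5/8)*R2:  [      0       0  -51/16  363/32 ]
R4 <- R4 - (-17/6)*R3:  [      0       0       0  -53/12 ]
Upper-triangular form:
[ -4  4    2      -5 ]
[  0  8  1/2   -25/4 ]
[  0  0  9/8  -89/16 ]
[  0  0    0  -53/12 ]
det(A) = (-1)^0 * (-4) * (8) * (9/8) * (-53/12) = 159  (0 row swaps -> sign +1)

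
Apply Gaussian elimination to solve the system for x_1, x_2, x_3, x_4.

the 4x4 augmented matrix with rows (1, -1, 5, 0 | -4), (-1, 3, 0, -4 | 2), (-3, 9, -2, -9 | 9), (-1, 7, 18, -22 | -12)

(-3, 1, 0, 1)

Forward elimination on [A|b]:
R2 <- R2 - (-1)*R1:  [  0   2   5  -4  -2 ]
R3 <- R3 - (-3)*R1:  [  0   6  13  -9  -3 ]
R4 <- R4 - (-1)*R1:  [   0    6   23  -22  -16 ]
R3 <- R3 - (3)*R2:  [  0   0  -2   3   3 ]
R4 <- R4 - (3)*R2:  [   0    0    8  -10  -10 ]
R4 <- R4 - (-4)*R3:  [ 0  0  0  2  2 ]
Row echelon form:
[ 1  -1   5   0  |  -4 ]
[ 0   2   5  -4  |  -2 ]
[ 0   0  -2   3  |   3 ]
[ 0   0   0   2  |   2 ]
Back-substitution:
x_4 = (2) / 2 = 1
x_3 = (3 - (3)*(1)) / -2 = 0
x_2 = (-2 - (5)*(0) - (-4)*(1)) / 2 = 1
x_1 = (-4 - (-1)*(1) - (5)*(0)) / 1 = -3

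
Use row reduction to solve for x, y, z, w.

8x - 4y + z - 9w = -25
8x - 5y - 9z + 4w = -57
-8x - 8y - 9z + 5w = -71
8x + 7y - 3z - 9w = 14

(0, 5, 4, 1)

Forward elimination on [A|b]:
R2 <- R2 - (1)*R1:  [   0   -1  -10   13  -32 ]
R3 <- R3 - (-1)*R1:  [   0  -12   -8   -4  -96 ]
R4 <- R4 - (1)*R1:  [  0  11  -4   0  39 ]
R3 <- R3 - (12)*R2:  [    0     0   112  -160   288 ]
R4 <- R4 - (-11)*R2:  [    0     0  -114   143  -313 ]
R4 <- R4 - (-57/56)*R3:  [      0       0       0  -139/7  -139/7 ]
Row echelon form:
[ 8  -4    1      -9  |     -25 ]
[ 0  -1  -10      13  |     -32 ]
[ 0   0  112    -160  |     288 ]
[ 0   0    0  -139/7  |  -139/7 ]
Back-substitution:
w = (-139/7) / (-139/7) = 1
z = (288 - (-160)*(1)) / 112 = 4
y = (-32 - (-10)*(4) - (13)*(1)) / -1 = 5
x = (-25 - (-4)*(5) - (1)*(4) - (-9)*(1)) / 8 = 0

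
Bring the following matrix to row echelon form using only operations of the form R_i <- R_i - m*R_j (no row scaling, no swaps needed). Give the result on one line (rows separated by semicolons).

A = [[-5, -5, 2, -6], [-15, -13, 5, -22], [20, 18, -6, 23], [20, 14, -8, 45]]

REF = [-5 -5 2 -6; 0 2 -1 -4; 0 0 1 -5; 0 0 0 -6]

Forward elimination:
R2 <- R2 - (3)*R1:  [  0   2  -1  -4 ]
R3 <- R3 - (-4)*R1:  [  0  -2   2  -1 ]
R4 <- R4 - (-4)*R1:  [  0  -6   0  21 ]
R3 <- R3 - (-1)*R2:  [  0   0   1  -5 ]
R4 <- R4 - (-3)*R2:  [  0   0  -3   9 ]
R4 <- R4 - (-3)*R3:  [  0   0   0  -6 ]
Row echelon form:
[ -5  -5   2  -6 ]
[  0   2  -1  -4 ]
[  0   0   1  -5 ]
[  0   0   0  -6 ]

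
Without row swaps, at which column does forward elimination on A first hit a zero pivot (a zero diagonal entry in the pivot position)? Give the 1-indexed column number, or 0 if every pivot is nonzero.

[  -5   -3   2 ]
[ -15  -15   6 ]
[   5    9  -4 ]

first zero-pivot column = 0

Naive forward elimination:
R2 <- R2 - (3)*R1:  [  0  -6   0 ]
R3 <- R3 - (-1)*R1:  [  0   6  -2 ]
R3 <- R3 - (-1)*R2:  [  0   0  -2 ]
All pivots nonzero; naive elimination completes without hitting a zero pivot.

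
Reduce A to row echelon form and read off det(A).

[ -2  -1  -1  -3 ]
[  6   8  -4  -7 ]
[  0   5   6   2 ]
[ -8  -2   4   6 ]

Forward elimination:
R2 <- R2 - (-3)*R1:  [   0    5   -7  -16 ]
R4 <- R4 - (4)*R1:  [  0   2   8  18 ]
R3 <- R3 - (1)*R2:  [  0   0  13  18 ]
R4 <- R4 - (2/5)*R2:  [     0      0   54/5  122/5 ]
R4 <- R4 - (54/65)*R3:  [      0       0       0  614/65 ]
Upper-triangular form:
[ -2  -1  -1      -3 ]
[  0   5  -7     -16 ]
[  0   0  13      18 ]
[  0   0   0  614/65 ]
det(A) = (-1)^0 * (-2) * (5) * (13) * (614/65) = -1228  (0 row swaps -> sign +1)

det(A) = -1228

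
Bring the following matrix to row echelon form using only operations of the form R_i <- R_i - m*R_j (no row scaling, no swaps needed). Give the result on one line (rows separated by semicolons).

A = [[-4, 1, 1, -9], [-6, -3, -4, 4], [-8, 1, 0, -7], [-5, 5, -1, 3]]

REF = [-4 1 1 -9; 0 -9/2 -11/2 35/2; 0 0 -7/9 64/9; 0 0 0 -471/14]

Forward elimination:
R2 <- R2 - (3/2)*R1:  [     0   -9/2  -11/2   35/2 ]
R3 <- R3 - (2)*R1:  [  0  -1  -2  11 ]
R4 <- R4 - (5/4)*R1:  [    0  15/4  -9/4  57/4 ]
R3 <- R3 - (2/9)*R2:  [    0     0  -7/9  64/9 ]
R4 <- R4 - (-5/6)*R2:  [     0      0  -41/6  173/6 ]
R4 <- R4 - (123/14)*R3:  [       0        0        0  -471/14 ]
Row echelon form:
[ -4     1      1       -9 ]
[  0  -9/2  -11/2     35/2 ]
[  0     0   -7/9     64/9 ]
[  0     0      0  -471/14 ]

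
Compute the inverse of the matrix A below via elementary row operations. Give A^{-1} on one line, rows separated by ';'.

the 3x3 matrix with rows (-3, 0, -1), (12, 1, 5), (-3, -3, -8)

Gauss-Jordan on [A | I]:
R1 <- (1/-3)*R1:  [    1     0   1/3  |  -1/3     0     0 ]
R2 <- R2 - (12)*R1:  [ 0  1  1  |  4  1  0 ]
R3 <- R3 - (-3)*R1:  [  0  -3  -7  |  -1   0   1 ]
R3 <- R3 - (-3)*R2:  [  0   0  -4  |  11   3   1 ]
R3 <- (1/-4)*R3:  [     0      0      1  |  -11/4   -3/4   -1/4 ]
R1 <- R1 - (1/3)*R3:  [    1     0     0  |  7/12   1/4  1/12 ]
R2 <- R2 - (1)*R3:  [    0     1     0  |  27/4   7/4   1/4 ]
Right block of [I | A^{-1}] is the inverse:
[  7/12   1/4  1/12 ]
[  27/4   7/4   1/4 ]
[ -11/4  -3/4  -1/4 ]

inverse = [7/12 1/4 1/12; 27/4 7/4 1/4; -11/4 -3/4 -1/4]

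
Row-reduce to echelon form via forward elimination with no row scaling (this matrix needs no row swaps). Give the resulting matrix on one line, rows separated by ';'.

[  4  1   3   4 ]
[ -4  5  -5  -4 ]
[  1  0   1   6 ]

REF = [4 1 3 4; 0 6 -2 0; 0 0 1/6 5]

Forward elimination:
R2 <- R2 - (-1)*R1:  [  0   6  -2   0 ]
R3 <- R3 - (1/4)*R1:  [    0  -1/4   1/4     5 ]
R3 <- R3 - (-1/24)*R2:  [   0    0  1/6    5 ]
Row echelon form:
[ 4  1    3  4 ]
[ 0  6   -2  0 ]
[ 0  0  1/6  5 ]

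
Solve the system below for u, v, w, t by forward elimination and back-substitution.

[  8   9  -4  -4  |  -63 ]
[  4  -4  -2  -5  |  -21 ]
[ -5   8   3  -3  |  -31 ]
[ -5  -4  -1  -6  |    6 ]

Forward elimination on [A|b]:
R2 <- R2 - (1/2)*R1:  [     0  -17/2      0     -3   21/2 ]
R3 <- R3 - (-5/8)*R1:  [      0   109/8     1/2   -11/2  -563/8 ]
R4 <- R4 - (-5/8)*R1:  [      0    13/8    -7/2   -17/2  -267/8 ]
R3 <- R3 - (-109/68)*R2:  [        0         0       1/2   -701/68  -3641/68 ]
R4 <- R4 - (-13/68)*R2:  [        0         0      -7/2   -617/68  -2133/68 ]
R4 <- R4 - (-7)*R3:  [        0         0         0  -1381/17  -6905/17 ]
Row echelon form:
[ 8      9   -4        -4  |       -63 ]
[ 0  -17/2    0        -3  |      21/2 ]
[ 0      0  1/2   -701/68  |  -3641/68 ]
[ 0      0    0  -1381/17  |  -6905/17 ]
Back-substitution:
t = (-6905/17) / (-1381/17) = 5
w = (-3641/68 - (-701/68)*(5)) / (1/2) = -4
v = (21/2 - (-3)*(5)) / (-17/2) = -3
u = (-63 - (9)*(-3) - (-4)*(-4) - (-4)*(5)) / 8 = -4

(-4, -3, -4, 5)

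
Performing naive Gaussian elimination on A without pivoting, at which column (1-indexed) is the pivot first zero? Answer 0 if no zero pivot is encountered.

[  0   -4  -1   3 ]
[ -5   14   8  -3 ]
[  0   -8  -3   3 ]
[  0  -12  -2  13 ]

Naive forward elimination:
Pivot entry (1,1) is zero but row 2 has -5 in column 1 -> naive elimination stops; a row interchange (e.g. R1 <-> R2) would be required here.

first zero-pivot column = 1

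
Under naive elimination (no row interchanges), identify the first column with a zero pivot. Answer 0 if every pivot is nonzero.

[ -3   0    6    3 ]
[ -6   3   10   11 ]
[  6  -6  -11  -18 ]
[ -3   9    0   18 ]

first zero-pivot column = 4

Naive forward elimination:
R2 <- R2 - (2)*R1:  [  0   3  -2   5 ]
R3 <- R3 - (-2)*R1:  [   0   -6    1  -12 ]
R4 <- R4 - (1)*R1:  [  0   9  -6  15 ]
R3 <- R3 - (-2)*R2:  [  0   0  -3  -2 ]
R4 <- R4 - (3)*R2:  [ 0  0  0  0 ]
Matrix at this point:
[ -3  0   6   3 ]
[  0  3  -2   5 ]
[  0  0  -3  -2 ]
[  0  0   0   0 ]
Pivot entry (4,4) in the last row is zero and there are no rows below to swap with -> zero pivot in column 4 (A is singular).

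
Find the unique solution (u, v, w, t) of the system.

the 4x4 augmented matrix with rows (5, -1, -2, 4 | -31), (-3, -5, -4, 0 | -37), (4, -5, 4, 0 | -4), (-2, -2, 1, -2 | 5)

Forward elimination on [A|b]:
R2 <- R2 - (-3/5)*R1:  [      0   -28/5   -26/5    12/5  -278/5 ]
R3 <- R3 - (4/5)*R1:  [     0  -21/5   28/5  -16/5  104/5 ]
R4 <- R4 - (-2/5)*R1:  [     0  -12/5    1/5   -2/5  -37/5 ]
R3 <- R3 - (3/4)*R2:  [     0      0   19/2     -5  125/2 ]
R4 <- R4 - (3/7)*R2:  [     0      0   17/7  -10/7  115/7 ]
R4 <- R4 - (34/133)*R3:  [       0        0        0  -20/133   60/133 ]
Row echelon form:
[ 5     -1     -2        4  |     -31 ]
[ 0  -28/5  -26/5     12/5  |  -278/5 ]
[ 0      0   19/2       -5  |   125/2 ]
[ 0      0      0  -20/133  |  60/133 ]
Back-substitution:
t = (60/133) / (-20/133) = -3
w = (125/2 - (-5)*(-3)) / (19/2) = 5
v = (-278/5 - (-26/5)*(5) - (12/5)*(-3)) / (-28/5) = 4
u = (-31 - (-1)*(4) - (-2)*(5) - (4)*(-3)) / 5 = -1

(-1, 4, 5, -3)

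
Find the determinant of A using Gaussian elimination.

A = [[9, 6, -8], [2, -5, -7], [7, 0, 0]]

det(A) = -574

Forward elimination:
R2 <- R2 - (2/9)*R1:  [     0  -19/3  -47/9 ]
R3 <- R3 - (7/9)*R1:  [     0  -14/3   56/9 ]
R3 <- R3 - (14/19)*R2:  [      0       0  574/57 ]
Upper-triangular form:
[ 9      6      -8 ]
[ 0  -19/3   -47/9 ]
[ 0      0  574/57 ]
det(A) = (-1)^0 * (9) * (-19/3) * (574/57) = -574  (0 row swaps -> sign +1)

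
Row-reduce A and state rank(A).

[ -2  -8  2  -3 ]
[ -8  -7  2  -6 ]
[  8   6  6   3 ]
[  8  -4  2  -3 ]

rank(A) = 4

Row reduction:
R2 <- R2 - (4)*R1:  [  0  25  -6   6 ]
R3 <- R3 - (-4)*R1:  [   0  -26   14   -9 ]
R4 <- R4 - (-4)*R1:  [   0  -36   10  -15 ]
R3 <- R3 - (-26/25)*R2:  [      0       0  194/25  -69/25 ]
R4 <- R4 - (-36/25)*R2:  [       0        0    34/25  -159/25 ]
R4 <- R4 - (17/97)*R3:  [       0        0        0  -570/97 ]
Row echelon form:
[ -2  -8       2       -3 ]
[  0  25      -6        6 ]
[  0   0  194/25   -69/25 ]
[  0   0       0  -570/97 ]
Nonzero rows / pivot columns: 4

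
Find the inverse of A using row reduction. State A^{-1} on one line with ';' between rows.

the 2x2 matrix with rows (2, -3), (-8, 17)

inverse = [17/10 3/10; 4/5 1/5]

Gauss-Jordan on [A | I]:
R1 <- (1/2)*R1:  [    1  -3/2  |   1/2     0 ]
R2 <- R2 - (-8)*R1:  [ 0  5  |  4  1 ]
R2 <- (1/5)*R2:  [   0    1  |  4/5  1/5 ]
R1 <- R1 - (-3/2)*R2:  [     1      0  |  17/10   3/10 ]
Right block of [I | A^{-1}] is the inverse:
[ 17/10  3/10 ]
[   4/5   1/5 ]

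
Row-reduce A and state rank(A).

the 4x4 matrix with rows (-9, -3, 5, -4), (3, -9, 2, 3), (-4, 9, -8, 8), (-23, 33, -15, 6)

rank(A) = 3

Row reduction:
R2 <- R2 - (-1/3)*R1:  [    0   -10  11/3   5/3 ]
R3 <- R3 - (4/9)*R1:  [     0   31/3  -92/9   88/9 ]
R4 <- R4 - (23/9)*R1:  [      0   122/3  -250/9   146/9 ]
R3 <- R3 - (-31/30)*R2:  [       0        0  -193/30     23/2 ]
R4 <- R4 - (-61/15)*R2:  [       0        0  -193/15       23 ]
R4 <- R4 - (2)*R3:  [ 0  0  0  0 ]
Row echelon form:
[ -9   -3        5    -4 ]
[  0  -10     11/3   5/3 ]
[  0    0  -193/30  23/2 ]
[  0    0        0     0 ]
Nonzero rows / pivot columns: 3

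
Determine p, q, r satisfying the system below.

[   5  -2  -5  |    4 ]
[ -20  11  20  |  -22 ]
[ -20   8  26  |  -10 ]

Forward elimination on [A|b]:
R2 <- R2 - (-4)*R1:  [  0   3   0  -6 ]
R3 <- R3 - (-4)*R1:  [ 0  0  6  6 ]
Row echelon form:
[ 5  -2  -5  |   4 ]
[ 0   3   0  |  -6 ]
[ 0   0   6  |   6 ]
Back-substitution:
r = (6) / 6 = 1
q = (-6) / 3 = -2
p = (4 - (-2)*(-2) - (-5)*(1)) / 5 = 1

(1, -2, 1)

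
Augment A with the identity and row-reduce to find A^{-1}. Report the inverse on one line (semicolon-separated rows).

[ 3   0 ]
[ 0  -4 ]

Gauss-Jordan on [A | I]:
R1 <- (1/3)*R1:  [   1    0  |  1/3    0 ]
R2 <- (1/-4)*R2:  [    0     1  |     0  -1/4 ]
Right block of [I | A^{-1}] is the inverse:
[ 1/3     0 ]
[   0  -1/4 ]

inverse = [1/3 0; 0 -1/4]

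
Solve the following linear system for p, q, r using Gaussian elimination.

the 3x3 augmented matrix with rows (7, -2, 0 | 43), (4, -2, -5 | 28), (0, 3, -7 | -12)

(5, -4, 0)

Forward elimination on [A|b]:
R2 <- R2 - (4/7)*R1:  [    0  -6/7    -5  24/7 ]
R3 <- R3 - (-7/2)*R2:  [     0      0  -49/2      0 ]
Row echelon form:
[ 7    -2      0  |    43 ]
[ 0  -6/7     -5  |  24/7 ]
[ 0     0  -49/2  |     0 ]
Back-substitution:
r = (0) / (-49/2) = 0
q = (24/7 - (-5)*(0)) / (-6/7) = -4
p = (43 - (-2)*(-4)) / 7 = 5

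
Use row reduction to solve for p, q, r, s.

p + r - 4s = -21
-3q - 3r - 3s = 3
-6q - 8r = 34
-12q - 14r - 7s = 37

Forward elimination on [A|b]:
R3 <- R3 - (2)*R2:  [  0   0  -2   6  28 ]
R4 <- R4 - (4)*R2:  [  0   0  -2   5  25 ]
R4 <- R4 - (1)*R3:  [  0   0   0  -1  -3 ]
Row echelon form:
[ 1   0   1  -4  |  -21 ]
[ 0  -3  -3  -3  |    3 ]
[ 0   0  -2   6  |   28 ]
[ 0   0   0  -1  |   -3 ]
Back-substitution:
s = (-3) / -1 = 3
r = (28 - (6)*(3)) / -2 = -5
q = (3 - (-3)*(-5) - (-3)*(3)) / -3 = 1
p = (-21 - (1)*(-5) - (-4)*(3)) / 1 = -4

(-4, 1, -5, 3)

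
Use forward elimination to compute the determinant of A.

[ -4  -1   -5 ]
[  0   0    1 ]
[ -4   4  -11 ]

det(A) = 20

Forward elimination:
R3 <- R3 - (1)*R1:  [  0   5  -6 ]
R2 <-> R3   (pivot in column 2 was zero)
[ -4  -1  -5 ]
[  0   5  -6 ]
[  0   0   1 ]
Upper-triangular form:
[ -4  -1  -5 ]
[  0   5  -6 ]
[  0   0   1 ]
det(A) = (-1)^1 * (-4) * (5) * (1) = 20  (1 row swap -> sign -1)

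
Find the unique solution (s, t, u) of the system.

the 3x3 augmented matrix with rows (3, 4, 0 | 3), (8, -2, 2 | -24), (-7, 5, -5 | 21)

Forward elimination on [A|b]:
R2 <- R2 - (8/3)*R1:  [     0  -38/3      2    -32 ]
R3 <- R3 - (-7/3)*R1:  [    0  43/3    -5    28 ]
R3 <- R3 - (-43/38)*R2:  [       0        0   -52/19  -156/19 ]
Row echelon form:
[ 3      4       0  |        3 ]
[ 0  -38/3       2  |      -32 ]
[ 0      0  -52/19  |  -156/19 ]
Back-substitution:
u = (-156/19) / (-52/19) = 3
t = (-32 - (2)*(3)) / (-38/3) = 3
s = (3 - (4)*(3)) / 3 = -3

(-3, 3, 3)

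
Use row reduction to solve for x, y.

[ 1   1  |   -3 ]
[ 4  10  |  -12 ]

Forward elimination on [A|b]:
R2 <- R2 - (4)*R1:  [ 0  6  0 ]
Row echelon form:
[ 1  1  |  -3 ]
[ 0  6  |   0 ]
Back-substitution:
y = (0) / 6 = 0
x = (-3 - (1)*(0)) / 1 = -3

(-3, 0)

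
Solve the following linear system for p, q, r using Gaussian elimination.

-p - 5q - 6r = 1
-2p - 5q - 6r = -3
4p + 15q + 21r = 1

(4, -1, 0)

Forward elimination on [A|b]:
R2 <- R2 - (2)*R1:  [  0   5   6  -5 ]
R3 <- R3 - (-4)*R1:  [  0  -5  -3   5 ]
R3 <- R3 - (-1)*R2:  [ 0  0  3  0 ]
Row echelon form:
[ -1  -5  -6  |   1 ]
[  0   5   6  |  -5 ]
[  0   0   3  |   0 ]
Back-substitution:
r = (0) / 3 = 0
q = (-5 - (6)*(0)) / 5 = -1
p = (1 - (-5)*(-1) - (-6)*(0)) / -1 = 4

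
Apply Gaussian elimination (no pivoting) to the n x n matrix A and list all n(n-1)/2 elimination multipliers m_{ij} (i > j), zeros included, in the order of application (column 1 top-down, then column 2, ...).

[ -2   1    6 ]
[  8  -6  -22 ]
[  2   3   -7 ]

multipliers: -4, -1, -2

Forward elimination:
R2 <- R2 - (-4)*R1:  [  0  -2   2 ]
R3 <- R3 - (-1)*R1:  [  0   4  -1 ]
R3 <- R3 - (-2)*R2:  [ 0  0  3 ]
Multipliers (in order of application): m_{21} = -4, m_{31} = -1, m_{32} = -2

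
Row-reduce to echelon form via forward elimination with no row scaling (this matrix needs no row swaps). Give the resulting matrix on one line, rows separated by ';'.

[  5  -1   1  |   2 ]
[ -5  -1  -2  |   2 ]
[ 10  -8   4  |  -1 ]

REF = [5 -1 1 2; 0 -2 -1 4; 0 0 5 -17]

Forward elimination:
R2 <- R2 - (-1)*R1:  [  0  -2  -1   4 ]
R3 <- R3 - (2)*R1:  [  0  -6   2  -5 ]
R3 <- R3 - (3)*R2:  [   0    0    5  -17 ]
Row echelon form:
[ 5  -1   1  |    2 ]
[ 0  -2  -1  |    4 ]
[ 0   0   5  |  -17 ]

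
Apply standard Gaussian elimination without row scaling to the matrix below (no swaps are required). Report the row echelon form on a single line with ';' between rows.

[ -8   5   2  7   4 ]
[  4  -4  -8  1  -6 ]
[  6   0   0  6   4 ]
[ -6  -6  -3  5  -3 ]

Forward elimination:
R2 <- R2 - (-1/2)*R1:  [    0  -3/2    -7   9/2    -4 ]
R3 <- R3 - (-3/4)*R1:  [    0  15/4   3/2  45/4     7 ]
R4 <- R4 - (3/4)*R1:  [     0  -39/4   -9/2   -1/4     -6 ]
R3 <- R3 - (-5/2)*R2:  [    0     0   -16  45/2    -3 ]
R4 <- R4 - (13/2)*R2:  [     0      0     41  -59/2     20 ]
R4 <- R4 - (-41/16)*R3:  [      0       0       0  901/32  197/16 ]
Row echelon form:
[ -8     5    2       7       4 ]
[  0  -3/2   -7     9/2      -4 ]
[  0     0  -16    45/2      -3 ]
[  0     0    0  901/32  197/16 ]

REF = [-8 5 2 7 4; 0 -3/2 -7 9/2 -4; 0 0 -16 45/2 -3; 0 0 0 901/32 197/16]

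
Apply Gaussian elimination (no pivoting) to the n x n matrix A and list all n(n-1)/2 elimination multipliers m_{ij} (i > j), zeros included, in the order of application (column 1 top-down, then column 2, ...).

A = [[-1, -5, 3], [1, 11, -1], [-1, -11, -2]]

multipliers: -1, 1, -1

Forward elimination:
R2 <- R2 - (-1)*R1:  [ 0  6  2 ]
R3 <- R3 - (1)*R1:  [  0  -6  -5 ]
R3 <- R3 - (-1)*R2:  [  0   0  -3 ]
Multipliers (in order of application): m_{21} = -1, m_{31} = 1, m_{32} = -1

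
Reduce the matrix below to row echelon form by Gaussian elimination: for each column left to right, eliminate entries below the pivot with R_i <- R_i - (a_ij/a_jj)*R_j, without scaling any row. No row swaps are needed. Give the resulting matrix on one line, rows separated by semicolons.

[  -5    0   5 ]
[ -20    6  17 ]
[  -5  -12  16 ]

REF = [-5 0 5; 0 6 -3; 0 0 5]

Forward elimination:
R2 <- R2 - (4)*R1:  [  0   6  -3 ]
R3 <- R3 - (1)*R1:  [   0  -12   11 ]
R3 <- R3 - (-2)*R2:  [ 0  0  5 ]
Row echelon form:
[ -5  0   5 ]
[  0  6  -3 ]
[  0  0   5 ]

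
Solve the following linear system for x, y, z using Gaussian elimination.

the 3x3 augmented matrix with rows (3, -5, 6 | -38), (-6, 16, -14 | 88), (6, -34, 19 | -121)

Forward elimination on [A|b]:
R2 <- R2 - (-2)*R1:  [  0   6  -2  12 ]
R3 <- R3 - (2)*R1:  [   0  -24    7  -45 ]
R3 <- R3 - (-4)*R2:  [  0   0  -1   3 ]
Row echelon form:
[ 3  -5   6  |  -38 ]
[ 0   6  -2  |   12 ]
[ 0   0  -1  |    3 ]
Back-substitution:
z = (3) / -1 = -3
y = (12 - (-2)*(-3)) / 6 = 1
x = (-38 - (-5)*(1) - (6)*(-3)) / 3 = -5

(-5, 1, -3)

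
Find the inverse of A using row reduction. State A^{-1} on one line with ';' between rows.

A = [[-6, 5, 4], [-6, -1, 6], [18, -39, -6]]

inverse = [-10/3 7/4 -17/36; -1 1/2 -1/6; -7/2 2 -1/2]

Gauss-Jordan on [A | I]:
R1 <- (1/-6)*R1:  [    1  -5/6  -2/3  |  -1/6     0     0 ]
R2 <- R2 - (-6)*R1:  [  0  -6   2  |  -1   1   0 ]
R3 <- R3 - (18)*R1:  [   0  -24    6  |    3    0    1 ]
R2 <- (1/-6)*R2:  [    0     1  -1/3  |   1/6  -1/6     0 ]
R1 <- R1 - (-5/6)*R2:  [      1       0  -17/18  |   -1/36   -5/36       0 ]
R3 <- R3 - (-24)*R2:  [  0   0  -2  |   7  -4   1 ]
R3 <- (1/-2)*R3:  [    0     0     1  |  -7/2     2  -1/2 ]
R1 <- R1 - (-17/18)*R3:  [      1       0       0  |   -10/3     7/4  -17/36 ]
R2 <- R2 - (-1/3)*R3:  [    0     1     0  |    -1   1/2  -1/6 ]
Right block of [I | A^{-1}] is the inverse:
[ -10/3  7/4  -17/36 ]
[    -1  1/2    -1/6 ]
[  -7/2    2    -1/2 ]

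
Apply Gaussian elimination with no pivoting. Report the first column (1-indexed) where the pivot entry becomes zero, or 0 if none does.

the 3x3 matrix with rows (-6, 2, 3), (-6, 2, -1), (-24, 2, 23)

first zero-pivot column = 2

Naive forward elimination:
R2 <- R2 - (1)*R1:  [  0   0  -4 ]
R3 <- R3 - (4)*R1:  [  0  -6  11 ]
Matrix at this point:
[ -6   2   3 ]
[  0   0  -4 ]
[  0  -6  11 ]
Pivot entry (2,2) is zero but row 3 has -6 in column 2 -> naive elimination stops; a row interchange (e.g. R2 <-> R3) would be required here.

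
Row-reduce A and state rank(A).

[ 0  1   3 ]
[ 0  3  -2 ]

rank(A) = 2

Row reduction:
R2 <- R2 - (3)*R1:  [   0    0  -11 ]
Row echelon form:
[ 0  1    3 ]
[ 0  0  -11 ]
Nonzero rows / pivot columns: 2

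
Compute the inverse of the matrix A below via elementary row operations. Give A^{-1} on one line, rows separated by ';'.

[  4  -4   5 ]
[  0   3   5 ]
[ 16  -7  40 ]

inverse = [31/12 25/12 -7/12; 4/3 4/3 -1/3; -4/5 -3/5 1/5]

Gauss-Jordan on [A | I]:
R1 <- (1/4)*R1:  [   1   -1  5/4  |  1/4    0    0 ]
R3 <- R3 - (16)*R1:  [  0   9  20  |  -4   0   1 ]
R2 <- (1/3)*R2:  [   0    1  5/3  |    0  1/3    0 ]
R1 <- R1 - (-1)*R2:  [     1      0  35/12  |    1/4    1/3      0 ]
R3 <- R3 - (9)*R2:  [  0   0   5  |  -4  -3   1 ]
R3 <- (1/5)*R3:  [    0     0     1  |  -4/5  -3/5   1/5 ]
R1 <- R1 - (35/12)*R3:  [     1      0      0  |  31/12  25/12  -7/12 ]
R2 <- R2 - (5/3)*R3:  [    0     1     0  |   4/3   4/3  -1/3 ]
Right block of [I | A^{-1}] is the inverse:
[ 31/12  25/12  -7/12 ]
[   4/3    4/3   -1/3 ]
[  -4/5   -3/5    1/5 ]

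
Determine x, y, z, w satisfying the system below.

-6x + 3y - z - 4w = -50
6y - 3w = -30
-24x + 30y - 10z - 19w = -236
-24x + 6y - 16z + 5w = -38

(5, -3, -5, 4)

Forward elimination on [A|b]:
R3 <- R3 - (4)*R1:  [   0   18   -6   -3  -36 ]
R4 <- R4 - (4)*R1:  [   0   -6  -12   21  162 ]
R3 <- R3 - (3)*R2:  [  0   0  -6   6  54 ]
R4 <- R4 - (-1)*R2:  [   0    0  -12   18  132 ]
R4 <- R4 - (2)*R3:  [  0   0   0   6  24 ]
Row echelon form:
[ -6  3  -1  -4  |  -50 ]
[  0  6   0  -3  |  -30 ]
[  0  0  -6   6  |   54 ]
[  0  0   0   6  |   24 ]
Back-substitution:
w = (24) / 6 = 4
z = (54 - (6)*(4)) / -6 = -5
y = (-30 - (-3)*(4)) / 6 = -3
x = (-50 - (3)*(-3) - (-1)*(-5) - (-4)*(4)) / -6 = 5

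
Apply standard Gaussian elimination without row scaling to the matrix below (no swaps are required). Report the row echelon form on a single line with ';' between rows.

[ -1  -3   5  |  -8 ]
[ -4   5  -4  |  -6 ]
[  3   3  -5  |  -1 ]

Forward elimination:
R2 <- R2 - (4)*R1:  [   0   17  -24   26 ]
R3 <- R3 - (-3)*R1:  [   0   -6   10  -25 ]
R3 <- R3 - (-6/17)*R2:  [       0        0    26/17  -269/17 ]
Row echelon form:
[ -1  -3      5  |       -8 ]
[  0  17    -24  |       26 ]
[  0   0  26/17  |  -269/17 ]

REF = [-1 -3 5 -8; 0 17 -24 26; 0 0 26/17 -269/17]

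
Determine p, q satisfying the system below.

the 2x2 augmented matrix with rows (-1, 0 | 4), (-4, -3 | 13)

Forward elimination on [A|b]:
R2 <- R2 - (4)*R1:  [  0  -3  -3 ]
Row echelon form:
[ -1   0  |   4 ]
[  0  -3  |  -3 ]
Back-substitution:
q = (-3) / -3 = 1
p = (4) / -1 = -4

(-4, 1)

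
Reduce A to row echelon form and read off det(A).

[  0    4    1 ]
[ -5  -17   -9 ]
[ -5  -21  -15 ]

Forward elimination:
R1 <-> R2   (pivot in column 1 was zero)
[ -5  -17   -9 ]
[  0    4    1 ]
[ -5  -21  -15 ]
R3 <- R3 - (1)*R1:  [  0  -4  -6 ]
R3 <- R3 - (-1)*R2:  [  0   0  -5 ]
Upper-triangular form:
[ -5  -17  -9 ]
[  0    4   1 ]
[  0    0  -5 ]
det(A) = (-1)^1 * (-5) * (4) * (-5) = -100  (1 row swap -> sign -1)

det(A) = -100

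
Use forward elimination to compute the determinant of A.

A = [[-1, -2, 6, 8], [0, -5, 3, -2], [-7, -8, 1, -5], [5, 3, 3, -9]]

det(A) = 2809

Forward elimination:
R3 <- R3 - (7)*R1:  [   0    6  -41  -61 ]
R4 <- R4 - (-5)*R1:  [  0  -7  33  31 ]
R3 <- R3 - (-6/5)*R2:  [      0       0  -187/5  -317/5 ]
R4 <- R4 - (7/5)*R2:  [     0      0  144/5  169/5 ]
R4 <- R4 - (-144/187)*R3:  [         0          0          0  -2809/187 ]
Upper-triangular form:
[ -1  -2       6          8 ]
[  0  -5       3         -2 ]
[  0   0  -187/5     -317/5 ]
[  0   0       0  -2809/187 ]
det(A) = (-1)^0 * (-1) * (-5) * (-187/5) * (-2809/187) = 2809  (0 row swaps -> sign +1)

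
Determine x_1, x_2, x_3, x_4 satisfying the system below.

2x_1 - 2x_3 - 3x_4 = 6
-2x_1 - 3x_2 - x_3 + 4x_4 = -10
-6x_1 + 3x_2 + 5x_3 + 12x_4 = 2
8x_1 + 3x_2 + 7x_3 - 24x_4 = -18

(4, 4, -2, 2)

Forward elimination on [A|b]:
R2 <- R2 - (-1)*R1:  [  0  -3  -3   1  -4 ]
R3 <- R3 - (-3)*R1:  [  0   3  -1   3  20 ]
R4 <- R4 - (4)*R1:  [   0    3   15  -12  -42 ]
R3 <- R3 - (-1)*R2:  [  0   0  -4   4  16 ]
R4 <- R4 - (-1)*R2:  [   0    0   12  -11  -46 ]
R4 <- R4 - (-3)*R3:  [ 0  0  0  1  2 ]
Row echelon form:
[ 2   0  -2  -3  |   6 ]
[ 0  -3  -3   1  |  -4 ]
[ 0   0  -4   4  |  16 ]
[ 0   0   0   1  |   2 ]
Back-substitution:
x_4 = (2) / 1 = 2
x_3 = (16 - (4)*(2)) / -4 = -2
x_2 = (-4 - (-3)*(-2) - (1)*(2)) / -3 = 4
x_1 = (6 - (-2)*(-2) - (-3)*(2)) / 2 = 4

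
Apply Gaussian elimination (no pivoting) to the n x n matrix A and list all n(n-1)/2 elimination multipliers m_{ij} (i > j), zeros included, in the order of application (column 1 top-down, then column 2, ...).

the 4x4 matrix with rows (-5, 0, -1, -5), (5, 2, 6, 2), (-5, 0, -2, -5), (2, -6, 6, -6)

multipliers: -1, 1, -2/5, 0, -3, -103/5

Forward elimination:
R2 <- R2 - (-1)*R1:  [  0   2   5  -3 ]
R3 <- R3 - (1)*R1:  [  0   0  -1   0 ]
R4 <- R4 - (-2/5)*R1:  [    0    -6  28/5    -8 ]
R3: entry in column 2 is already 0 -> m_{32} = 0 (no row operation needed)
R4 <- R4 - (-3)*R2:  [     0      0  103/5    -17 ]
R4 <- R4 - (-103/5)*R3:  [   0    0    0  -17 ]
Multipliers (in order of application): m_{21} = -1, m_{31} = 1, m_{41} = -2/5, m_{32} = 0, m_{42} = -3, m_{43} = -103/5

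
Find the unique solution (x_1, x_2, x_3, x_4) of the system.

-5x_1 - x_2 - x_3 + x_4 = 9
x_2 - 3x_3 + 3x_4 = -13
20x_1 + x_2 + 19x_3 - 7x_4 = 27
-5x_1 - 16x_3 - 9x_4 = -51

Forward elimination on [A|b]:
R3 <- R3 - (-4)*R1:  [  0  -3  15  -3  63 ]
R4 <- R4 - (1)*R1:  [   0    1  -15  -10  -60 ]
R3 <- R3 - (-3)*R2:  [  0   0   6   6  24 ]
R4 <- R4 - (1)*R2:  [   0    0  -12  -13  -47 ]
R4 <- R4 - (-2)*R3:  [  0   0   0  -1   1 ]
Row echelon form:
[ -5  -1  -1   1  |    9 ]
[  0   1  -3   3  |  -13 ]
[  0   0   6   6  |   24 ]
[  0   0   0  -1  |    1 ]
Back-substitution:
x_4 = (1) / -1 = -1
x_3 = (24 - (6)*(-1)) / 6 = 5
x_2 = (-13 - (-3)*(5) - (3)*(-1)) / 1 = 5
x_1 = (9 - (-1)*(5) - (-1)*(5) - (1)*(-1)) / -5 = -4

(-4, 5, 5, -1)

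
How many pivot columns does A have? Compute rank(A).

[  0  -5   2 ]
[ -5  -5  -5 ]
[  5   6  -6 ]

rank(A) = 3

Row reduction:
R1 <-> R2   (pivot in column 1 was zero)
[ -5  -5  -5 ]
[  0  -5   2 ]
[  5   6  -6 ]
R3 <- R3 - (-1)*R1:  [   0    1  -11 ]
R3 <- R3 - (-1/5)*R2:  [     0      0  -53/5 ]
Row echelon form:
[ -5  -5     -5 ]
[  0  -5      2 ]
[  0   0  -53/5 ]
Nonzero rows / pivot columns: 3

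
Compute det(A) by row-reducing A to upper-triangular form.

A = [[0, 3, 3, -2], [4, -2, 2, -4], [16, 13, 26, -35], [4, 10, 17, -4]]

Forward elimination:
R1 <-> R2   (pivot in column 1 was zero)
[  4  -2   2   -4 ]
[  0   3   3   -2 ]
[ 16  13  26  -35 ]
[  4  10  17   -4 ]
R3 <- R3 - (4)*R1:  [   0   21   18  -19 ]
R4 <- R4 - (1)*R1:  [  0  12  15   0 ]
R3 <- R3 - (7)*R2:  [  0   0  -3  -5 ]
R4 <- R4 - (4)*R2:  [ 0  0  3  8 ]
R4 <- R4 - (-1)*R3:  [ 0  0  0  3 ]
Upper-triangular form:
[ 4  -2   2  -4 ]
[ 0   3   3  -2 ]
[ 0   0  -3  -5 ]
[ 0   0   0   3 ]
det(A) = (-1)^1 * (4) * (3) * (-3) * (3) = 108  (1 row swap -> sign -1)

det(A) = 108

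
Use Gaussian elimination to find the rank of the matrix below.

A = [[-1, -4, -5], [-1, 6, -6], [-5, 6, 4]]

Row reduction:
R2 <- R2 - (1)*R1:  [  0  10  -1 ]
R3 <- R3 - (5)*R1:  [  0  26  29 ]
R3 <- R3 - (13/5)*R2:  [     0      0  158/5 ]
Row echelon form:
[ -1  -4     -5 ]
[  0  10     -1 ]
[  0   0  158/5 ]
Nonzero rows / pivot columns: 3

rank(A) = 3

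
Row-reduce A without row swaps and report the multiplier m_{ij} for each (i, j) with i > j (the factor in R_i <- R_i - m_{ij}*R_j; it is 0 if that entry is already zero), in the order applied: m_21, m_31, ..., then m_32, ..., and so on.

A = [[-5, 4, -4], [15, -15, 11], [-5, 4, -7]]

multipliers: -3, 1, 0

Forward elimination:
R2 <- R2 - (-3)*R1:  [  0  -3  -1 ]
R3 <- R3 - (1)*R1:  [  0   0  -3 ]
R3: entry in column 2 is already 0 -> m_{32} = 0 (no row operation needed)
Multipliers (in order of application): m_{21} = -3, m_{31} = 1, m_{32} = 0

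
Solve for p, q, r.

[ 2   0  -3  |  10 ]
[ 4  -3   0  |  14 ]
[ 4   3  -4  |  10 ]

Forward elimination on [A|b]:
R2 <- R2 - (2)*R1:  [  0  -3   6  -6 ]
R3 <- R3 - (2)*R1:  [   0    3    2  -10 ]
R3 <- R3 - (-1)*R2:  [   0    0    8  -16 ]
Row echelon form:
[ 2   0  -3  |   10 ]
[ 0  -3   6  |   -6 ]
[ 0   0   8  |  -16 ]
Back-substitution:
r = (-16) / 8 = -2
q = (-6 - (6)*(-2)) / -3 = -2
p = (10 - (-3)*(-2)) / 2 = 2

(2, -2, -2)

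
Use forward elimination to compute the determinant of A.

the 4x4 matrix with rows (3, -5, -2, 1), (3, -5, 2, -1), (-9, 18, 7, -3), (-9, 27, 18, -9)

Forward elimination:
R2 <- R2 - (1)*R1:  [  0   0   4  -2 ]
R3 <- R3 - (-3)*R1:  [ 0  3  1  0 ]
R4 <- R4 - (-3)*R1:  [  0  12  12  -6 ]
R2 <-> R3   (pivot in column 2 was zero)
[ 3  -5  -2   1 ]
[ 0   3   1   0 ]
[ 0   0   4  -2 ]
[ 0  12  12  -6 ]
R4 <- R4 - (4)*R2:  [  0   0   8  -6 ]
R4 <- R4 - (2)*R3:  [  0   0   0  -2 ]
Upper-triangular form:
[ 3  -5  -2   1 ]
[ 0   3   1   0 ]
[ 0   0   4  -2 ]
[ 0   0   0  -2 ]
det(A) = (-1)^1 * (3) * (3) * (4) * (-2) = 72  (1 row swap -> sign -1)

det(A) = 72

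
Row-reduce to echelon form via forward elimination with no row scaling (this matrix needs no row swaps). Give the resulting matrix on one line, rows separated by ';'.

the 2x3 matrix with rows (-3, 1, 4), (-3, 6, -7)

Forward elimination:
R2 <- R2 - (1)*R1:  [   0    5  -11 ]
Row echelon form:
[ -3  1    4 ]
[  0  5  -11 ]

REF = [-3 1 4; 0 5 -11]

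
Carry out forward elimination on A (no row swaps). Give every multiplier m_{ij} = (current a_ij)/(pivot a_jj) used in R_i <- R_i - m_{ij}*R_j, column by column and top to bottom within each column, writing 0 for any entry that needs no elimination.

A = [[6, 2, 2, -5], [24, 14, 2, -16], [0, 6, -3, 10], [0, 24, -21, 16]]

Forward elimination:
R2 <- R2 - (4)*R1:  [  0   6  -6   4 ]
R3: entry in column 1 is already 0 -> m_{31} = 0 (no row operation needed)
R4: entry in column 1 is already 0 -> m_{41} = 0 (no row operation needed)
R3 <- R3 - (1)*R2:  [ 0  0  3  6 ]
R4 <- R4 - (4)*R2:  [ 0  0  3  0 ]
R4 <- R4 - (1)*R3:  [  0   0   0  -6 ]
Multipliers (in order of application): m_{21} = 4, m_{31} = 0, m_{41} = 0, m_{32} = 1, m_{42} = 4, m_{43} = 1

multipliers: 4, 0, 0, 1, 4, 1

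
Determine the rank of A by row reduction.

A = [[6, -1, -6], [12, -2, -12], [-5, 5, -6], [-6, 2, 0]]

Row reduction:
R2 <- R2 - (2)*R1:  [ 0  0  0 ]
R3 <- R3 - (-5/6)*R1:  [    0  25/6   -11 ]
R4 <- R4 - (-1)*R1:  [  0   1  -6 ]
R2 <-> R3   (pivot in column 2 was zero)
[ 6    -1   -6 ]
[ 0  25/6  -11 ]
[ 0     0    0 ]
[ 0     1   -6 ]
R4 <- R4 - (6/25)*R2:  [      0       0  -84/25 ]
R3 <-> R4   (pivot in column 3 was zero)
[ 6    -1      -6 ]
[ 0  25/6     -11 ]
[ 0     0  -84/25 ]
[ 0     0       0 ]
Row echelon form:
[ 6    -1      -6 ]
[ 0  25/6     -11 ]
[ 0     0  -84/25 ]
[ 0     0       0 ]
Nonzero rows / pivot columns: 3

rank(A) = 3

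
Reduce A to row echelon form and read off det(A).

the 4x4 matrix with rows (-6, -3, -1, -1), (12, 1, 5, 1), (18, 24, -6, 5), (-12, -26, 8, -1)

det(A) = -60

Forward elimination:
R2 <- R2 - (-2)*R1:  [  0  -5   3  -1 ]
R3 <- R3 - (-3)*R1:  [  0  15  -9   2 ]
R4 <- R4 - (2)*R1:  [   0  -20   10    1 ]
R3 <- R3 - (-3)*R2:  [  0   0   0  -1 ]
R4 <- R4 - (4)*R2:  [  0   0  -2   5 ]
R3 <-> R4   (pivot in column 3 was zero)
[ -6  -3  -1  -1 ]
[  0  -5   3  -1 ]
[  0   0  -2   5 ]
[  0   0   0  -1 ]
Upper-triangular form:
[ -6  -3  -1  -1 ]
[  0  -5   3  -1 ]
[  0   0  -2   5 ]
[  0   0   0  -1 ]
det(A) = (-1)^1 * (-6) * (-5) * (-2) * (-1) = -60  (1 row swap -> sign -1)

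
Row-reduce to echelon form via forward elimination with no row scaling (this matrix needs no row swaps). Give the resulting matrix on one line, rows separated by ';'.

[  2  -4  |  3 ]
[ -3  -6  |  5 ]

REF = [2 -4 3; 0 -12 19/2]

Forward elimination:
R2 <- R2 - (-3/2)*R1:  [    0   -12  19/2 ]
Row echelon form:
[ 2   -4  |     3 ]
[ 0  -12  |  19/2 ]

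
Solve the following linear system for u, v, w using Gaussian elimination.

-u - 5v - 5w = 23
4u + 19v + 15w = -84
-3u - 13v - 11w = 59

(-3, -3, -1)

Forward elimination on [A|b]:
R2 <- R2 - (-4)*R1:  [  0  -1  -5   8 ]
R3 <- R3 - (3)*R1:  [   0    2    4  -10 ]
R3 <- R3 - (-2)*R2:  [  0   0  -6   6 ]
Row echelon form:
[ -1  -5  -5  |  23 ]
[  0  -1  -5  |   8 ]
[  0   0  -6  |   6 ]
Back-substitution:
w = (6) / -6 = -1
v = (8 - (-5)*(-1)) / -1 = -3
u = (23 - (-5)*(-3) - (-5)*(-1)) / -1 = -3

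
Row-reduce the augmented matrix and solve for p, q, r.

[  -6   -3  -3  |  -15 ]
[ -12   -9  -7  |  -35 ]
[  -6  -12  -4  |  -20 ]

Forward elimination on [A|b]:
R2 <- R2 - (2)*R1:  [  0  -3  -1  -5 ]
R3 <- R3 - (1)*R1:  [  0  -9  -1  -5 ]
R3 <- R3 - (3)*R2:  [  0   0   2  10 ]
Row echelon form:
[ -6  -3  -3  |  -15 ]
[  0  -3  -1  |   -5 ]
[  0   0   2  |   10 ]
Back-substitution:
r = (10) / 2 = 5
q = (-5 - (-1)*(5)) / -3 = 0
p = (-15 - (-3)*(0) - (-3)*(5)) / -6 = 0

(0, 0, 5)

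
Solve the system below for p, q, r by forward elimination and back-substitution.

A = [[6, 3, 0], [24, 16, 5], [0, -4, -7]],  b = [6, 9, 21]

Forward elimination on [A|b]:
R2 <- R2 - (4)*R1:  [   0    4    5  -15 ]
R3 <- R3 - (-1)*R2:  [  0   0  -2   6 ]
Row echelon form:
[ 6  3   0  |    6 ]
[ 0  4   5  |  -15 ]
[ 0  0  -2  |    6 ]
Back-substitution:
r = (6) / -2 = -3
q = (-15 - (5)*(-3)) / 4 = 0
p = (6 - (3)*(0)) / 6 = 1

(1, 0, -3)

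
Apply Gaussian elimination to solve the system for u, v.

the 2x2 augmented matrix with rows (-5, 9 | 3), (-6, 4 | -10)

Forward elimination on [A|b]:
R2 <- R2 - (6/5)*R1:  [     0  -34/5  -68/5 ]
Row echelon form:
[ -5      9  |      3 ]
[  0  -34/5  |  -68/5 ]
Back-substitution:
v = (-68/5) / (-34/5) = 2
u = (3 - (9)*(2)) / -5 = 3

(3, 2)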